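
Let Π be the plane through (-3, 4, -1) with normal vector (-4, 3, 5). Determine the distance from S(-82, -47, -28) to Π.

The plane has equation n·(r − (-3, 4, -1)) = 0, i.e. n·r = 19.
n = (-4, 3, 5); n·P − 19 = 28; |n| = 5√2; distance = 28/(5√2) = 14√2/5.

14√2/5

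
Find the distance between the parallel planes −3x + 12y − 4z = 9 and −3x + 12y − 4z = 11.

2/13

With common normal n = (−3, 12, −4) (|n| = 13), the distance is |9 − 11|/|n| = 2/13.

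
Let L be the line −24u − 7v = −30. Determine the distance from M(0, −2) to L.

The normal to the line is n = (−24, −7) with |n| = 25.
|n·M − (-30)| = |14 − (-30)| = 44, so the distance is 44/25.

44/25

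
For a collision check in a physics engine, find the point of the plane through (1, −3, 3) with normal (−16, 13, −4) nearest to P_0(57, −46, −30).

(9, -7, -42)

n = (−16, 13, −4), |n|² = 441, and n·P_0 − (-67) = -1323.
t = -1323/441 = -3, so the foot is P_0 − t·n = (57, −46, −30) − (-3)·(−16, 13, −4) = (9, −7, −42).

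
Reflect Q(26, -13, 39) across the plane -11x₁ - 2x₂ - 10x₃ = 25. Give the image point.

(-40, -25, -21)

With n = (-11, -2, -10), the signed offset is (n·Q − 25)/|n|² = -675/225 = -3.
Q' = Q − 2t·n = (26, -13, 39) − (-6)·(-11, -2, -10) = (-40, -25, -21).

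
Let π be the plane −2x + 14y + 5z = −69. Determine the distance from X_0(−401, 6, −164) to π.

d = |(-2)·(-401) + 14·6 + 5·(-164) − (-69)| / √(4 + 196 + 25) = |135| / 15 = 9.

9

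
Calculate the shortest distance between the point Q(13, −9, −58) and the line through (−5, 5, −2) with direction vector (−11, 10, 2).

Direction vector d = (−11, 10, 2).
AP = (18, −14, −56); AP·d = -450, |AP|² = 3656, |d|² = 225.
distance² = |AP|² − (AP·d)²/|d|² = 3656 − 202500/225 = 2756, so the distance is 2√689.

2√689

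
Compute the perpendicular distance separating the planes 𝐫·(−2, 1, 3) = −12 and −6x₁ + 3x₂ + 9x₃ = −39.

Divide the second equation by 3 to match normals: −2x₁ + x₂ + 3x₃ = -13.
Both planes have normal n = (−2, 1, 3), |n| = √14. Any point on the first plane is at distance |(-13) − (-12)|/|n| = 1/√14 from the second.

1/√14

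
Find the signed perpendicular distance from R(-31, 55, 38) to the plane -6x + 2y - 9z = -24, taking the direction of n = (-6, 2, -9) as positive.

n·R − (-24) = -22.
|n| = 11, so the signed distance is -22/11 = -2.

-2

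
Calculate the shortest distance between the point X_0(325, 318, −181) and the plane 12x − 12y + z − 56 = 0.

n = (12, −12, 1); n·P − 56 = -153; |n| = 17; distance = 153/17 = 9.

9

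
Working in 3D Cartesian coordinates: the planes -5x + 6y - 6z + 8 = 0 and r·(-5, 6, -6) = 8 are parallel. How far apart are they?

With common normal n = (-5, 6, -6) (|n| = √97), the distance is |(-8) − 8|/|n| = 16/√97.

16√97/97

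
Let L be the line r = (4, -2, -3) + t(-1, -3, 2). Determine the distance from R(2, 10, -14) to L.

3√5

Direction vector d = (-1, -3, 2).
AP = (-2, 12, -11), and AP × d = (-9, 15, 18).
|AP × d|² = 630 and |d|² = 14, so the distance is √(630/14) = √45 = 3√5.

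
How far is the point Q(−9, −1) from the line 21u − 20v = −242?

73/29

The normal to the line is n = (21, −20) with |n| = 29.
|n·Q − (-242)| = |-169 − (-242)| = 73, so the distance is 73/29.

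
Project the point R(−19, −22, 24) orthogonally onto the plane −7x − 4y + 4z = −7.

(9, -6, 8)

The perpendicular from R has direction n = (−7, −4, 4): r = (−19, −22, 24) + μ(−7, −4, 4).
Substitute into the plane: n·(R + μn) = -7 gives 317 + 81μ = -7, so μ = -4.
Foot = (−19, −22, 24) + (-4)·(−7, −4, 4) = (9, −6, 8).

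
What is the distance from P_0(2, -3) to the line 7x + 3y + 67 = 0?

The normal to the line is n = (7, 3) with |n| = √58.
|n·P_0 − (-67)| = |5 − (-67)| = 72, so the distance is 72/√58.

72/√58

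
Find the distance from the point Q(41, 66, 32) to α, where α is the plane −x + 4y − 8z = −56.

23/9

Normal vector n = (−1, 4, −8), and n·(41, 66, 32) − (−56) = 23.
|n| = √(1 + 16 + 64) = 9, so the distance is |23|/9 = 23/9.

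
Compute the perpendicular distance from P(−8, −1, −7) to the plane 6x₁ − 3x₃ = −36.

3√5/5

n = (6, 0, −3); n·P − (-36) = 9; |n| = 3√5; distance = 9/(3√5) = 3/√5.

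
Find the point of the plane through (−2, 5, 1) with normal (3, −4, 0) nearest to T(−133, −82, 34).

The perpendicular from T has direction n = (3, −4, 0): r = (−133, −82, 34) + λ(3, −4, 0).
Substitute into the plane: n·(T + λn) = -26 gives -71 + 25λ = -26, so λ = 9/5.
Foot = (−133, −82, 34) + (9/5)·(3, −4, 0) = (−638/5, −446/5, 34).

(-638/5, -446/5, 34)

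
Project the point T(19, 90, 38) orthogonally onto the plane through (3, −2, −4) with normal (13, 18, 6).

(-33, 18, 14)

The perpendicular from T has direction n = (13, 18, 6): r = (19, 90, 38) + t(13, 18, 6).
Substitute into the plane: n·(T + tn) = -21 gives 2095 + 529t = -21, so t = -4.
Foot = (19, 90, 38) + (-4)·(13, 18, 6) = (−33, 18, 14).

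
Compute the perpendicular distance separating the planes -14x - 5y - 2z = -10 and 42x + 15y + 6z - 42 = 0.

Divide the second equation by -3 to match normals: -14x - 5y - 2z = -14.
Both planes have normal n = (-14, -5, -2), |n| = 15. Any point on the first plane is at distance |(-14) − (-10)|/|n| = 4/15 from the second.

4/15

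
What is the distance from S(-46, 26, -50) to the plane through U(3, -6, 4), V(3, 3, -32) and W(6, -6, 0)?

UV = (0, 9, -36) and UW = (3, 0, -4), so a normal is n = UV × UW = (-36, -108, -27).
n = (-36, -108, -27); n·P − 432 = -234; |n| = 117; distance = 234/117 = 2.

2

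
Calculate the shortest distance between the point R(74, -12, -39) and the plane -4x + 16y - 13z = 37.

6/7

n = (-4, 16, -13); n·P − 37 = -18; |n| = 21; distance = 18/21 = 6/7.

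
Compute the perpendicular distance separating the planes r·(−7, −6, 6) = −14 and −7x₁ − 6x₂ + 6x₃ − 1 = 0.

With common normal n = (−7, −6, 6) (|n| = 11), the distance is |(-14) − 1|/|n| = 15/11.

15/11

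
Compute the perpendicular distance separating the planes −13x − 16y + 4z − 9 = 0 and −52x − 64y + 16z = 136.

Divide the second equation by 4 to match normals: −13x − 16y + 4z = 34.
Both planes have normal n = (−13, −16, 4), |n| = 21. Any point on the first plane is at distance |34 − 9|/|n| = 25/21 from the second.

25/21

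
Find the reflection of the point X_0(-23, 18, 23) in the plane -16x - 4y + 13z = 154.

(9, 26, -3)

With n = (-16, -4, 13), the signed offset is (n·X_0 − 154)/|n|² = 441/441 = 1.
X_0' = X_0 − 2t·n = (-23, 18, 23) − 2·(-16, -4, 13) = (9, 26, -3).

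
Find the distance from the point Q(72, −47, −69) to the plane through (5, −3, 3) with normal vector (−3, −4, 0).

The plane has equation n·(r − (5, −3, 3)) = 0, i.e. n·r = -3.
d = |(-3)·72 + (-4)·(-47) − (-3)| / √(9 + 16 + 0) = |-25| / 5 = 5.

5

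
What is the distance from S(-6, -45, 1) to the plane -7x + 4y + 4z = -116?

n = (-7, 4, 4); n·P − (-116) = -18; |n| = 9; distance = 18/9 = 2.

2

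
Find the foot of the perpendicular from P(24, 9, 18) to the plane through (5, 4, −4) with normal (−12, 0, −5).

(0, 9, 8)

The perpendicular from P has direction n = (−12, 0, −5): r = (24, 9, 18) + λ(−12, 0, −5).
Substitute into the plane: n·(P + λn) = -40 gives -378 + 169λ = -40, so λ = 2.
Foot = (24, 9, 18) + 2·(−12, 0, −5) = (0, 9, 8).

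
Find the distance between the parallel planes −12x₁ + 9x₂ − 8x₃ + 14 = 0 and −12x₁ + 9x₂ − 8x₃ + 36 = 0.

With common normal n = (−12, 9, −8) (|n| = 17), the distance is |(-14) − (-36)|/|n| = 22/17.

22/17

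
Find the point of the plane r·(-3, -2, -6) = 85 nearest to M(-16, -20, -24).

The perpendicular from M has direction n = (-3, -2, -6): r = (-16, -20, -24) + μ(-3, -2, -6).
Substitute into the plane: n·(M + μn) = 85 gives 232 + 49μ = 85, so μ = -3.
Foot = (-16, -20, -24) + (-3)·(-3, -2, -6) = (-7, -14, -6).

(-7, -14, -6)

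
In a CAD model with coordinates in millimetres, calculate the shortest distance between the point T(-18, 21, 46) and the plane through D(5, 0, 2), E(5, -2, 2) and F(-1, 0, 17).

DE = (0, -2, 0) and DF = (-6, 0, 15), so a normal is n = DE × DF = (-30, 0, -12).
Then n·(-18, 21, 46) - (-174) = 162.
|n| = √(900 + 0 + 144) = 6√29, so the distance is |162|/(6√29) = 27/√29.

27√29/29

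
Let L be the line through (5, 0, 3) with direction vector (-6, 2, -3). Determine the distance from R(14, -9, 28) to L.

Direction vector d = (-6, 2, -3).
AP = (9, -9, 25), and AP × d = (-23, -123, -36).
|AP × d|² = 16954 and |d|² = 49, so the distance is √(16954/49) = √346.

√346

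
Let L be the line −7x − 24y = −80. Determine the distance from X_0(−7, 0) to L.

d = |(-7)·(-7) + (-24)·0 − (-80)| / √(49 + 576) = |129|/25 = 129/25.

129/25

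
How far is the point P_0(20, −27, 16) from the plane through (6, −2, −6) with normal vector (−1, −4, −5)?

The plane has equation n·(r − (6, −2, −6)) = 0, i.e. n·r = 32.
Then n·(20, −27, 16) − 32 = −24.
|n| = √(1 + 16 + 25) = √42, so the distance is |-24|/√42 = 24/√42.

24/√42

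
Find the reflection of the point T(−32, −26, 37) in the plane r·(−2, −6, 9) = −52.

(-12, 34, -53)

With n = (−2, −6, 9), the signed offset is (n·T − (-52))/|n|² = 605/121 = 5.
T' = T − 2t·n = (−32, −26, 37) − 10·(−2, −6, 9) = (−12, 34, −53).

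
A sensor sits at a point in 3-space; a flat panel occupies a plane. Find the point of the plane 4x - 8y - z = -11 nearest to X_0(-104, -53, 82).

n = (4, -8, -1), |n|² = 81, and n·X_0 − (-11) = -63.
t = -63/81 = -7/9, so the foot is X_0 − t·n = (-104, -53, 82) − (-7/9)·(4, -8, -1) = (-908/9, -533/9, 731/9).

(-908/9, -533/9, 731/9)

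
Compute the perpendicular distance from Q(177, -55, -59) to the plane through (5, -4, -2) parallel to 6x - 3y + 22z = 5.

Parallel planes share the normal n = (6, -3, 22); since (5, -4, -2) lies on the plane, its equation is 6x - 3y + 22z = -2.
n = (6, -3, 22); n·P − (-2) = -69; |n| = 23; distance = 69/23 = 3.

3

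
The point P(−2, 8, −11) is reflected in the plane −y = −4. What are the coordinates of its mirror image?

With n = (0, −1, 0), the signed offset is (n·P − (-4))/|n|² = -4/1 = -4.
P' = P − 2t·n = (−2, 8, −11) − (-8)·(0, −1, 0) = (−2, 0, −11).

(-2, 0, -11)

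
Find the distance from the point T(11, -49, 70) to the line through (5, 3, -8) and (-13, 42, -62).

6√10

A direction vector is d = (-18, 39, -54).
AP = (6, -52, 78); AP·d = -6348, |AP|² = 8824, |d|² = 4761.
distance² = |AP|² − (AP·d)²/|d|² = 8824 − 40297104/4761 = 360, so the distance is 6√10.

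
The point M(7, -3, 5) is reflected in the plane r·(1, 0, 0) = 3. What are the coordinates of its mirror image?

n = (1, 0, 0), |n|² = 1, n·M − 3 = 4, so t = 4/1 = 4.
Foot F = M − 4·n = (3, -3, 5); the reflection is 2F − M = (-1, -3, 5).

(-1, -3, 5)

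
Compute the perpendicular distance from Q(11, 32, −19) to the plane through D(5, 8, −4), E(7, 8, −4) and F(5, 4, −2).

DE = (2, 0, 0) and DF = (0, −4, 2), so a normal is n = DE × DF = (0, −4, −8).
d = |(-4)·32 + (-8)·(-19) − 0| / √(0 + 16 + 64) = |24| / (4√5) = 6√5/5.

6/√5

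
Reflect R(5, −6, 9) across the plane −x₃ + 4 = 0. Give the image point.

With n = (0, 0, −1), the signed offset is (n·R − (-4))/|n|² = -5/1 = -5.
R' = R − 2t·n = (5, −6, 9) − (-10)·(0, 0, −1) = (5, −6, −1).

(5, -6, -1)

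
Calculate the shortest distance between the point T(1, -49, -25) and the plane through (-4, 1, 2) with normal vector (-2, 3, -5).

25/√38

The plane has equation n·(r − (-4, 1, 2)) = 0, i.e. n·r = 1.
Then n·(1, -49, -25) - 1 = -25.
|n| = √(4 + 9 + 25) = √38, so the distance is |-25|/√38 = 25/√38.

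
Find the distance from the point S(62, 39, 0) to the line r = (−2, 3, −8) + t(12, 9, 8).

8√13

Direction vector d = (12, 9, 8).
AP = (64, 36, 8); AP·d = 1156, |AP|² = 5456, |d|² = 289.
distance² = |AP|² − (AP·d)²/|d|² = 5456 − 1336336/289 = 832, so the distance is 8√13.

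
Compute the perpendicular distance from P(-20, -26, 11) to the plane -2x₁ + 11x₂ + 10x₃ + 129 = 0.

7/15

Normal vector n = (-2, 11, 10), and n·(-20, -26, 11) - (-129) = -7.
|n| = √(4 + 121 + 100) = 15, so the distance is |-7|/15 = 7/15.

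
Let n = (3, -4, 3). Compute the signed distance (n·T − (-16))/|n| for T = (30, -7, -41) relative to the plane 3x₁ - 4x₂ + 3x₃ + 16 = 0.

n·T − (-16) = 11.
|n| = √34, so the signed distance is 11/√34.

11/√34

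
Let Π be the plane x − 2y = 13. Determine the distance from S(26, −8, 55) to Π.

29/√5

n = (1, −2, 0); n·P − 13 = 29; |n| = √5; distance = 29/√5 = 29√5/5.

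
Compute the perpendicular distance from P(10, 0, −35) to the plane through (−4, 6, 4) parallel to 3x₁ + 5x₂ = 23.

12/√34

Parallel planes share the normal n = (3, 5, 0); since (−4, 6, 4) lies on the plane, its equation is 3x₁ + 5x₂ = 18.
n = (3, 5, 0); n·P − 18 = 12; |n| = √34; distance = 12/√34 = 6√34/17.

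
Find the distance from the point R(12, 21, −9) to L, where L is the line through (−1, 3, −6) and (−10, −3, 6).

A direction vector is d = (−9, −6, 12).
AP = (13, 18, −3); AP·d = -261, |AP|² = 502, |d|² = 261.
distance² = |AP|² − (AP·d)²/|d|² = 502 − 68121/261 = 241, so the distance is √241.

√241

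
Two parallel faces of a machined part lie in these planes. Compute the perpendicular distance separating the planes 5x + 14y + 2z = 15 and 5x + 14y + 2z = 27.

4/5

With common normal n = (5, 14, 2) (|n| = 15), the distance is |15 − 27|/|n| = 12/15 = 4/5.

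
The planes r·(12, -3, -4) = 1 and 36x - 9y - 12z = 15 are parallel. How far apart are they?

Divide the second equation by 3 to match normals: 12x - 3y - 4z = 5.
With common normal n = (12, -3, -4) (|n| = 13), the distance is |1 − 5|/|n| = 4/13.

4/13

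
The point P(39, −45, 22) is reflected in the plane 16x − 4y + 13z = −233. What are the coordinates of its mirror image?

n = (16, −4, 13), |n|² = 441, n·P − (-233) = 1323, so t = 1323/441 = 3.
Foot F = P − 3·n = (−9, −33, −17); the reflection is 2F − P = (−57, −21, −56).

(-57, -21, -56)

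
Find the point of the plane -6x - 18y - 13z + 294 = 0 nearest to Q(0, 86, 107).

(-30, -4, 42)

The perpendicular from Q has direction n = (-6, -18, -13): r = (0, 86, 107) + μ(-6, -18, -13).
Substitute into the plane: n·(Q + μn) = -294 gives -2939 + 529μ = -294, so μ = 5.
Foot = (0, 86, 107) + 5·(-6, -18, -13) = (-30, -4, 42).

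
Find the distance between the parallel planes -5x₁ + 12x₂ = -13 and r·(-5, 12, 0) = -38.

25/13

With common normal n = (-5, 12, 0) (|n| = 13), the distance is |(-13) − (-38)|/|n| = 25/13.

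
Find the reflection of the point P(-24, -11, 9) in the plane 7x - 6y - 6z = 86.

With n = (7, -6, -6), the signed offset is (n·P − 86)/|n|² = -242/121 = -2.
P' = P − 2t·n = (-24, -11, 9) − (-4)·(7, -6, -6) = (4, -35, -15).

(4, -35, -15)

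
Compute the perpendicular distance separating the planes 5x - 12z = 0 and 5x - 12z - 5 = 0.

5/13

With common normal n = (5, 0, -12) (|n| = 13), the distance is |0 − 5|/|n| = 5/13.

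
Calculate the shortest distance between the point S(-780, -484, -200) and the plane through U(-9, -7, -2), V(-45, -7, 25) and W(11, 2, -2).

9

UV = (-36, 0, 27) and UW = (20, 9, 0), so a normal is n = UV × UW = (-243, 540, -324).
Then n·(-780, -484, -200) - (-945) = -6075.
|n| = √(59049 + 291600 + 104976) = 675, so the distance is |-6075|/675 = 9.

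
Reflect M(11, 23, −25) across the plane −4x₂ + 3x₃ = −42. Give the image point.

n = (0, −4, 3), |n|² = 25, n·M − (-42) = -125, so t = -125/25 = -5.
Foot F = M − (-5)·n = (11, 3, −10); the reflection is 2F − M = (11, −17, 5).

(11, -17, 5)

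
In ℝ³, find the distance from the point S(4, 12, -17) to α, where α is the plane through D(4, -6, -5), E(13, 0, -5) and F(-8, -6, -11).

DE = (9, 6, 0) and DF = (-12, 0, -6), so a normal is n = DE × DF = (-36, 54, 72).
d = |(-36)·4 + 54·12 + 72·(-17) − (-828)| / √(1296 + 2916 + 5184) = |108| / (18√29) = 6√29/29.

6/√29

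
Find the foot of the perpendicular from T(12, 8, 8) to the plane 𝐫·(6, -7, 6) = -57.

The perpendicular from T has direction n = (6, -7, 6): r = (12, 8, 8) + t(6, -7, 6).
Substitute into the plane: n·(T + tn) = -57 gives 64 + 121t = -57, so t = -1.
Foot = (12, 8, 8) + (-1)·(6, -7, 6) = (6, 15, 2).

(6, 15, 2)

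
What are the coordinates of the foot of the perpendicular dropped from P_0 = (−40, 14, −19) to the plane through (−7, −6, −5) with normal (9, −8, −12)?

(-31, 6, -31)

n = (9, −8, −12), |n|² = 289, and n·P_0 − 45 = -289.
t = -289/289 = -1, so the foot is P_0 − t·n = (−40, 14, −19) − (-1)·(9, −8, −12) = (−31, 6, −31).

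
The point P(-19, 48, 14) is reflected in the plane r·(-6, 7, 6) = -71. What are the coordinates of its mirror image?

(41, -22, -46)

With n = (-6, 7, 6), the signed offset is (n·P − (-71))/|n|² = 605/121 = 5.
P' = P − 2t·n = (-19, 48, 14) − 10·(-6, 7, 6) = (41, -22, -46).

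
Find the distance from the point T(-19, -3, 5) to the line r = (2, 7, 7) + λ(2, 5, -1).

5√11

Direction vector d = (2, 5, -1).
AP = (-21, -10, -2); AP·d = -90, |AP|² = 545, |d|² = 30.
distance² = |AP|² − (AP·d)²/|d|² = 545 − 8100/30 = 275, so the distance is 5√11.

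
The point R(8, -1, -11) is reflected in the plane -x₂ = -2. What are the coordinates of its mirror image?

(8, 5, -11)

With n = (0, -1, 0), the signed offset is (n·R − (-2))/|n|² = 3/1 = 3.
R' = R − 2t·n = (8, -1, -11) − 6·(0, -1, 0) = (8, 5, -11).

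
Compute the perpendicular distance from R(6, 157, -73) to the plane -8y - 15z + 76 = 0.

5

Normal vector n = (0, -8, -15), and n·(6, 157, -73) - (-76) = -85.
|n| = √(0 + 64 + 225) = 17, so the distance is |-85|/17 = 5.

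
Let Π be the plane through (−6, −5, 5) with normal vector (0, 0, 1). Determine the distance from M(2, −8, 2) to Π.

The plane has equation n·(r − (−6, −5, 5)) = 0, i.e. n·r = 5.
n = (0, 0, 1); n·P − 5 = -3; |n| = 1; distance = 3/1 = 3.

3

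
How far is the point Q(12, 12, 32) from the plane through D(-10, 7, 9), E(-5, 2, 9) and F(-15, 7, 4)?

DE = (5, -5, 0) and DF = (-5, 0, -5), so a normal is n = DE × DF = (25, 25, -25).
Then n·(12, 12, 32) - (-300) = 100.
|n| = √(625 + 625 + 625) = 25√3, so the distance is |100|/(25√3) = 4/√3.

4/√3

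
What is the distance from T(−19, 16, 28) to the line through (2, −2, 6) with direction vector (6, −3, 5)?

Direction vector d = (6, −3, 5).
AP = (−21, 18, 22); AP·d = -70, |AP|² = 1249, |d|² = 70.
distance² = |AP|² − (AP·d)²/|d|² = 1249 − 4900/70 = 1179, so the distance is 3√131.

3√131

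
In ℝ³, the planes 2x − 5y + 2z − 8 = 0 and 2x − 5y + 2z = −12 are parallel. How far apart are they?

20√33/33

Both planes have normal n = (2, −5, 2), |n| = √33. Any point on the first plane is at distance |(-12) − 8|/|n| = 20/√33 = 20√33/33 from the second.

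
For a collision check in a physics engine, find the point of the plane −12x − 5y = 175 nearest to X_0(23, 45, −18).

(-25, 25, -18)

n = (−12, −5, 0), |n|² = 169, and n·X_0 − 175 = -676.
t = -676/169 = -4, so the foot is X_0 − t·n = (23, 45, −18) − (-4)·(−12, −5, 0) = (−25, 25, −18).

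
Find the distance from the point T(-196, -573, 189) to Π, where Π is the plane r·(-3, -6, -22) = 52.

d = |(-3)·(-196) + (-6)·(-573) + (-22)·189 − 52| / √(9 + 36 + 484) = |-184| / 23 = 8.

8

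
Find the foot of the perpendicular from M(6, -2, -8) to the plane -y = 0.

The perpendicular from M has direction n = (0, -1, 0): r = (6, -2, -8) + t(0, -1, 0).
Substitute into the plane: n·(M + tn) = 0 gives 2 + 1t = 0, so t = -2.
Foot = (6, -2, -8) + (-2)·(0, -1, 0) = (6, 0, -8).

(6, 0, -8)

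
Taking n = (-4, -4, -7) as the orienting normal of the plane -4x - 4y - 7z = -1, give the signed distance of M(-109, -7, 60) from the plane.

5

n·M − (-1) = 45.
|n| = 9, so the signed distance is 45/9 = 5.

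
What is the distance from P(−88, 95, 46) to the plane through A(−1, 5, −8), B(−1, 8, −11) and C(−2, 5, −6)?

AB = (0, 3, −3) and AC = (−1, 0, 2), so a normal is n = AB × AC = (6, 3, 3).
Then n·(−88, 95, 46) − (−15) = −90.
|n| = √(36 + 9 + 9) = 3√6, so the distance is |-90|/(3√6) = 5√6.

5√6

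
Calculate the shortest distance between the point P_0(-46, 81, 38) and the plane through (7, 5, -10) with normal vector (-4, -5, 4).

8√57/19

The plane has equation n·(r − (7, 5, -10)) = 0, i.e. n·r = -93.
Then n·(-46, 81, 38) - (-93) = 24.
|n| = √(16 + 25 + 16) = √57, so the distance is |24|/√57 = 8√57/19.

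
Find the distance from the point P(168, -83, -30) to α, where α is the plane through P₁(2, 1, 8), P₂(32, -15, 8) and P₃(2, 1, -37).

4

P₁P₂ = (30, -16, 0) and P₁P₃ = (0, 0, -45), so a normal is n = P₁P₂ × P₁P₃ = (720, 1350, 0).
Then n·(168, -83, -30) - 2790 = 6120.
|n| = √(518400 + 1822500 + 0) = 1530, so the distance is |6120|/1530 = 4.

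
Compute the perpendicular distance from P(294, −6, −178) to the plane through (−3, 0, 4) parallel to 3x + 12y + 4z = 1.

Parallel planes share the normal n = (3, 12, 4); since (−3, 0, 4) lies on the plane, its equation is 3x + 12y + 4z = 7.
n = (3, 12, 4); n·P − 7 = 91; |n| = 13; distance = 91/13 = 7.

7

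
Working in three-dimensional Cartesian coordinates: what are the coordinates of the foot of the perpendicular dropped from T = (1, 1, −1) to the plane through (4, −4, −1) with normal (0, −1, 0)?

n = (0, −1, 0), |n|² = 1, and n·T − 4 = -5.
t = -5/1 = -5, so the foot is T − t·n = (1, 1, −1) − (-5)·(0, −1, 0) = (1, −4, −1).

(1, -4, -1)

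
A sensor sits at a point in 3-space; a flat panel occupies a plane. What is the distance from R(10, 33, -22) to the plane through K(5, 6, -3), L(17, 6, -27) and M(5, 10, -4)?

KL = (12, 0, -24) and KM = (0, 4, -1), so a normal is n = KL × KM = (96, 12, 48).
d = |96·10 + 12·33 + 48·(-22) − 408| / √(9216 + 144 + 2304) = |-108| / 108 = 1.

1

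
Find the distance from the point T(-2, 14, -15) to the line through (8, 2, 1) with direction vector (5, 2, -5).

√446

Direction vector d = (5, 2, -5).
AP = (-10, 12, -16); AP·d = 54, |AP|² = 500, |d|² = 54.
distance² = |AP|² − (AP·d)²/|d|² = 500 − 2916/54 = 446, so the distance is √446.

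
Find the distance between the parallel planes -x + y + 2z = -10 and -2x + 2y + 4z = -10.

5√6/6

Divide the second equation by 2 to match normals: -x + y + 2z = -5.
With common normal n = (-1, 1, 2) (|n| = √6), the distance is |(-10) − (-5)|/|n| = 5/√6 = 5√6/6.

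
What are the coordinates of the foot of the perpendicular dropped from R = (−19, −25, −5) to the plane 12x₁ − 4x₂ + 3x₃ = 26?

(-7, -29, -2)

n = (12, −4, 3), |n|² = 169, and n·R − 26 = -169.
t = -169/169 = -1, so the foot is R − t·n = (−19, −25, −5) − (-1)·(12, −4, 3) = (−7, −29, −2).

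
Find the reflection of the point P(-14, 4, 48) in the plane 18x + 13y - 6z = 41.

With n = (18, 13, -6), the signed offset is (n·P − 41)/|n|² = -529/529 = -1.
P' = P − 2t·n = (-14, 4, 48) − (-2)·(18, 13, -6) = (22, 30, 36).

(22, 30, 36)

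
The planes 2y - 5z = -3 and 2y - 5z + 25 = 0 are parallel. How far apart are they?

22√29/29

Both planes have normal n = (0, 2, -5), |n| = √29. Any point on the first plane is at distance |(-25) − (-3)|/|n| = 22/√29 from the second.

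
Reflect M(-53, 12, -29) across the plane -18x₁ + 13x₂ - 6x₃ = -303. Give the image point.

(55, -66, 7)

With n = (-18, 13, -6), the signed offset is (n·M − (-303))/|n|² = 1587/529 = 3.
M' = M − 2t·n = (-53, 12, -29) − 6·(-18, 13, -6) = (55, -66, 7).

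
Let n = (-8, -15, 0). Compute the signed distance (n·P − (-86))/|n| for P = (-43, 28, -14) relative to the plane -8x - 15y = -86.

n·P − (-86) = 10.
|n| = 17, so the signed distance is 10/17.

10/17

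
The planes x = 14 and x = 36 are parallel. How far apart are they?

Both planes have normal n = (1, 0, 0), |n| = 1. Any point on the first plane is at distance |36 − 14|/|n| = 22/1 = 22 from the second.

22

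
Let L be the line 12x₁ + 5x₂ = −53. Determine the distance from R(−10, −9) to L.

112/13

d = |12·(-10) + 5·(-9) − (-53)| / √(144 + 25) = |-112|/13 = 112/13.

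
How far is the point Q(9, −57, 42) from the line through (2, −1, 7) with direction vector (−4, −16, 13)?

Direction vector d = (−4, −16, 13).
AP = (7, −56, 35), and AP × d = (−168, −231, −336).
|AP × d|² = 194481 and |d|² = 441, so the distance is √(194481/441) = √441 = 21.

21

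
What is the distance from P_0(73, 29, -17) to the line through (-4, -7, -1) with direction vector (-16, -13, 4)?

5√17

Direction vector d = (-16, -13, 4).
AP = (77, 36, -16), and AP × d = (-64, -52, -425).
|AP × d|² = 187425 and |d|² = 441, so the distance is √(187425/441) = √425 = 5√17.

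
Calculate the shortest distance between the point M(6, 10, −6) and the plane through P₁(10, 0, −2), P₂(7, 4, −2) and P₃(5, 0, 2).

P₁P₂ = (−3, 4, 0) and P₁P₃ = (−5, 0, 4), so a normal is n = P₁P₂ × P₁P₃ = (16, 12, 20).
n = (16, 12, 20); n·P − 120 = -24; |n| = 20√2; distance = 24/(20√2) = 3√2/5.

3√2/5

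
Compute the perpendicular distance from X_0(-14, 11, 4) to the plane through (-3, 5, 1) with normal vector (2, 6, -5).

1/√65

The plane has equation n·(r − (-3, 5, 1)) = 0, i.e. n·r = 19.
Then n·(-14, 11, 4) - 19 = -1.
|n| = √(4 + 36 + 25) = √65, so the distance is |-1|/√65 = √65/65.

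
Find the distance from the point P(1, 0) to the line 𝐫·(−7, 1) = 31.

19√2/5

The normal to the line is n = (−7, 1) with |n| = 5√2.
|n·P − 31| = |-7 − 31| = 38, so the distance is 38/(5√2) = 19√2/5.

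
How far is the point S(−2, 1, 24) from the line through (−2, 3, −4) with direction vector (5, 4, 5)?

2√131

Direction vector d = (5, 4, 5).
AP = (0, −2, 28); AP·d = 132, |AP|² = 788, |d|² = 66.
distance² = |AP|² − (AP·d)²/|d|² = 788 − 17424/66 = 524, so the distance is 2√131.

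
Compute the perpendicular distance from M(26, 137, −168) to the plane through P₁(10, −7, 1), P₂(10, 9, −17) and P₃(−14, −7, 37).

8

P₁P₂ = (0, 16, −18) and P₁P₃ = (−24, 0, 36), so a normal is n = P₁P₂ × P₁P₃ = (576, 432, 384).
Then n·(26, 137, −168) − 3120 = 6528.
|n| = √(331776 + 186624 + 147456) = 816, so the distance is |6528|/816 = 8.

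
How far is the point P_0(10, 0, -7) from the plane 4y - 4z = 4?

3√2

d = |4·0 + (-4)·(-7) − 4| / √(0 + 16 + 16) = |24| / (4√2) = 3√2.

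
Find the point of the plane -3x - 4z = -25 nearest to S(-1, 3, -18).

(11, 3, -2)

The perpendicular from S has direction n = (-3, 0, -4): r = (-1, 3, -18) + μ(-3, 0, -4).
Substitute into the plane: n·(S + μn) = -25 gives 75 + 25μ = -25, so μ = -4.
Foot = (-1, 3, -18) + (-4)·(-3, 0, -4) = (11, 3, -2).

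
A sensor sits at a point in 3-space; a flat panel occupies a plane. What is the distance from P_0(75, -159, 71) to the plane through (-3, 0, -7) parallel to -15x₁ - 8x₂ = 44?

Parallel planes share the normal n = (-15, -8, 0); since (-3, 0, -7) lies on the plane, its equation is -15x₁ - 8x₂ = 45.
Then n·(75, -159, 71) - 45 = 102.
|n| = √(225 + 64 + 0) = 17, so the distance is |102|/17 = 6.

6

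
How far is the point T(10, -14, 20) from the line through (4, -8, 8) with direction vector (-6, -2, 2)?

6√6

Direction vector d = (-6, -2, 2).
AP = (6, -6, 12), and AP × d = (12, -84, -48).
|AP × d|² = 9504 and |d|² = 44, so the distance is √(9504/44) = √216 = 6√6.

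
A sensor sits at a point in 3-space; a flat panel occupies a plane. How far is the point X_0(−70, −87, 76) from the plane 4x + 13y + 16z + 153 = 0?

2

n = (4, 13, 16); n·P − (-153) = -42; |n| = 21; distance = 42/21 = 2.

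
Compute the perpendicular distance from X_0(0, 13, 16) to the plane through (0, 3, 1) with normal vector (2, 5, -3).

The plane has equation n·(r − (0, 3, 1)) = 0, i.e. n·r = 12.
d = |2·0 + 5·13 + (-3)·16 − 12| / √(4 + 25 + 9) = |5| / √38 = 5√38/38.

5√38/38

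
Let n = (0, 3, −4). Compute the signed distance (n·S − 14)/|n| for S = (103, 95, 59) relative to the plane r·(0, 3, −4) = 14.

n·S − 14 = 35.
|n| = 5, so the signed distance is 35/5 = 7.

7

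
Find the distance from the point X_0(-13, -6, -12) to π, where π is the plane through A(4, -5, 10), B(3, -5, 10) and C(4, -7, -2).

AB = (-1, 0, 0) and AC = (0, -2, -12), so a normal is n = AB × AC = (0, -12, 2).
d = |(-12)·(-6) + 2·(-12) − 80| / √(0 + 144 + 4) = |-32| / (2√37) = 16/√37.

16/√37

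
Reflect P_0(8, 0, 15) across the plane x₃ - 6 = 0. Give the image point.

With n = (0, 0, 1), the signed offset is (n·P_0 − 6)/|n|² = 9/1 = 9.
P_0' = P_0 − 2t·n = (8, 0, 15) − 18·(0, 0, 1) = (8, 0, -3).

(8, 0, -3)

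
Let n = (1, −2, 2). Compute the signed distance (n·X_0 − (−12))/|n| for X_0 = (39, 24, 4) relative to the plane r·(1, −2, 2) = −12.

11/3

n·X_0 − (-12) = 11.
|n| = 3, so the signed distance is 11/3.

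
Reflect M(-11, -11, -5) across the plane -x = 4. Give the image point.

n = (-1, 0, 0), |n|² = 1, n·M − 4 = 7, so t = 7/1 = 7.
Foot F = M − 7·n = (-4, -11, -5); the reflection is 2F − M = (3, -11, -5).

(3, -11, -5)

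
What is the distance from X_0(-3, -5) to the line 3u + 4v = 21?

10

The normal to the line is n = (3, 4) with |n| = 5.
|n·X_0 − 21| = |-29 − 21| = 50, so the distance is 50/5 = 10.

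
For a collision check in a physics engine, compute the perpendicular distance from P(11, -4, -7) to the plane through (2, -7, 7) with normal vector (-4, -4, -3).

6√41/41

The plane has equation n·(r − (2, -7, 7)) = 0, i.e. n·r = -1.
Then n·(11, -4, -7) - (-1) = -6.
|n| = √(16 + 16 + 9) = √41, so the distance is |-6|/√41 = 6/√41.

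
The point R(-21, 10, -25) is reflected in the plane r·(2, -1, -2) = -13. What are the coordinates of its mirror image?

n = (2, -1, -2), |n|² = 9, n·R − (-13) = 11, so t = 11/9.
Foot F = R − (11/9)·n = (-211/9, 101/9, -203/9); the reflection is 2F − R = (-233/9, 112/9, -181/9).

(-233/9, 112/9, -181/9)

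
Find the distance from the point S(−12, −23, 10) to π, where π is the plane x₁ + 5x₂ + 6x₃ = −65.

√62/31

Normal vector n = (1, 5, 6), and n·(−12, −23, 10) − (−65) = −2.
|n| = √(1 + 25 + 36) = √62, so the distance is |-2|/√62 = √62/31.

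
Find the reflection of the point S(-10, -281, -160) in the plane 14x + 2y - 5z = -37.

With n = (14, 2, -5), the signed offset is (n·S − (-37))/|n|² = 135/225 = 3/5.
S' = S − 2t·n = (-10, -281, -160) − (6/5)·(14, 2, -5) = (-134/5, -1417/5, -154).

(-134/5, -1417/5, -154)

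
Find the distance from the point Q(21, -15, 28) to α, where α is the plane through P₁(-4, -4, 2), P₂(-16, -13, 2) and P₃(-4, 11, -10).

P₁P₂ = (-12, -9, 0) and P₁P₃ = (0, 15, -12), so a normal is n = P₁P₂ × P₁P₃ = (108, -144, -180).
Then n·(21, -15, 28) - (-216) = -396.
|n| = √(11664 + 20736 + 32400) = 180√2, so the distance is |-396|/(180√2) = 11/(5√2).

11/(5√2)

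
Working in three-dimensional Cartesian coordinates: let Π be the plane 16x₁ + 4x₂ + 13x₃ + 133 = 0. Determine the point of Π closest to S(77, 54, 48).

n = (16, 4, 13), |n|² = 441, and n·S − (-133) = 2205.
t = 2205/441 = 5, so the foot is S − t·n = (77, 54, 48) − 5·(16, 4, 13) = (−3, 34, −17).

(-3, 34, -17)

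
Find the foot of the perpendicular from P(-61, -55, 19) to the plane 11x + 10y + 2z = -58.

(-6, -5, 29)

n = (11, 10, 2), |n|² = 225, and n·P − (-58) = -1125.
t = -1125/225 = -5, so the foot is P − t·n = (-61, -55, 19) − (-5)·(11, 10, 2) = (-6, -5, 29).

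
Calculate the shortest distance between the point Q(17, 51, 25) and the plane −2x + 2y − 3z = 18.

n = (−2, 2, −3); n·P − 18 = -25; |n| = √17; distance = 25/√17.

25√17/17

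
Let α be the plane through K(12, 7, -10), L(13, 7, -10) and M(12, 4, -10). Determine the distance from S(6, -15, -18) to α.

KL = (1, 0, 0) and KM = (0, -3, 0), so a normal is n = KL × KM = (0, 0, -3).
n = (0, 0, -3); n·P − 30 = 24; |n| = 3; distance = 24/3 = 8.

8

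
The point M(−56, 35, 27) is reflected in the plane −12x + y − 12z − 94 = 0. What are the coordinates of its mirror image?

(-32, 33, 51)

With n = (−12, 1, −12), the signed offset is (n·M − 94)/|n|² = 289/289 = 1.
M' = M − 2t·n = (−56, 35, 27) − 2·(−12, 1, −12) = (−32, 33, 51).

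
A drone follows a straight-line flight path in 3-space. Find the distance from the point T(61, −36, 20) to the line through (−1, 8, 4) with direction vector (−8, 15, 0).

Direction vector d = (−8, 15, 0).
AP = (62, −44, 16), and AP × d = (−240, −128, 578).
|AP × d|² = 408068 and |d|² = 289, so the distance is √(408068/289) = √1412 = 2√353.

2√353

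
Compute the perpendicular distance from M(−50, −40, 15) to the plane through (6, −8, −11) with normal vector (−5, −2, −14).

4/3

The plane has equation n·(r − (6, −8, −11)) = 0, i.e. n·r = 140.
Then n·(−50, −40, 15) − 140 = −20.
|n| = √(25 + 4 + 196) = 15, so the distance is |-20|/15 = 4/3.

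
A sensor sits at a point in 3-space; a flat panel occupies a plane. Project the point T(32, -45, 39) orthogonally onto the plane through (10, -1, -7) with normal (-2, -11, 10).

The perpendicular from T has direction n = (-2, -11, 10): r = (32, -45, 39) + μ(-2, -11, 10).
Substitute into the plane: n·(T + μn) = -79 gives 821 + 225μ = -79, so μ = -4.
Foot = (32, -45, 39) + (-4)·(-2, -11, 10) = (40, -1, -1).

(40, -1, -1)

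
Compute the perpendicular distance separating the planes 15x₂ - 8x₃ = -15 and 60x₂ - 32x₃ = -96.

Divide the second equation by 4 to match normals: 15x₂ - 8x₃ = -24.
Both planes have normal n = (0, 15, -8), |n| = 17. Any point on the first plane is at distance |(-24) − (-15)|/|n| = 9/17 from the second.

9/17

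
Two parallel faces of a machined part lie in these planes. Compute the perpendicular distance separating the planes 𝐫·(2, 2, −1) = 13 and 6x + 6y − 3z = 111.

8

Divide the second equation by 3 to match normals: 2x + 2y − z = 37.
Both planes have normal n = (2, 2, −1), |n| = 3. Any point on the first plane is at distance |37 − 13|/|n| = 24/3 = 8 from the second.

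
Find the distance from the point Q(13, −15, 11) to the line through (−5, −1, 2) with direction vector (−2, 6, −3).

4√10

Direction vector d = (−2, 6, −3).
AP = (18, −14, 9), and AP × d = (−12, 36, 80).
|AP × d|² = 7840 and |d|² = 49, so the distance is √(7840/49) = √160 = 4√10.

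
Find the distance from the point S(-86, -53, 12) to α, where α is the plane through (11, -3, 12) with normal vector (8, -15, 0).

The plane has equation n·(r − (11, -3, 12)) = 0, i.e. n·r = 133.
n = (8, -15, 0); n·P − 133 = -26; |n| = 17; distance = 26/17.

26/17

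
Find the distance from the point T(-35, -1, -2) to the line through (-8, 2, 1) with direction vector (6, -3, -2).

3√34

Direction vector d = (6, -3, -2).
AP = (-27, -3, -3); AP·d = -147, |AP|² = 747, |d|² = 49.
distance² = |AP|² − (AP·d)²/|d|² = 747 − 21609/49 = 306, so the distance is 3√34.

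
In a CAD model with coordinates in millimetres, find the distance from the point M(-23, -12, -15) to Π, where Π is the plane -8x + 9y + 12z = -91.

n = (-8, 9, 12); n·P − (-91) = -13; |n| = 17; distance = 13/17.

13/17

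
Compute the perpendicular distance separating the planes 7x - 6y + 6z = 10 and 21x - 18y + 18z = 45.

5/11

Divide the second equation by 3 to match normals: 7x - 6y + 6z = 15.
Both planes have normal n = (7, -6, 6), |n| = 11. Any point on the first plane is at distance |15 − 10|/|n| = 5/11 from the second.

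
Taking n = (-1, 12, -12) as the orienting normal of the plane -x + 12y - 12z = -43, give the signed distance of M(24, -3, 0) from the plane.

n·M − (-43) = -17.
|n| = 17, so the signed distance is -17/17 = -1.

-1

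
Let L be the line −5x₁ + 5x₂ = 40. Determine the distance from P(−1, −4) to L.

11√2/2

d = |(-5)·(-1) + 5·(-4) − 40| / √(25 + 25) = |-55|/(5√2) = 11/√2.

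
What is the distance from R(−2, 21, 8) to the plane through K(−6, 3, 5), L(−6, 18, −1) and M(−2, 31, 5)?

KL = (0, 15, −6) and KM = (4, 28, 0), so a normal is n = KL × KM = (168, −24, −60).
n = (168, −24, −60); n·P − (-1380) = 60; |n| = 180; distance = 60/180 = 1/3.

1/3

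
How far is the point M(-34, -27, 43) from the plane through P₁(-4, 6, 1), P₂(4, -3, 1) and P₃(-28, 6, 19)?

30/17

P₁P₂ = (8, -9, 0) and P₁P₃ = (-24, 0, 18), so a normal is n = P₁P₂ × P₁P₃ = (-162, -144, -216).
d = |(-162)·(-34) + (-144)·(-27) + (-216)·43 − (-432)| / √(26244 + 20736 + 46656) = |540| / 306 = 30/17.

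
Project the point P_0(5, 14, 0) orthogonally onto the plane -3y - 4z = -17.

(5, 11, -4)

The perpendicular from P_0 has direction n = (0, -3, -4): r = (5, 14, 0) + μ(0, -3, -4).
Substitute into the plane: n·(P_0 + μn) = -17 gives -42 + 25μ = -17, so μ = 1.
Foot = (5, 14, 0) + 1·(0, -3, -4) = (5, 11, -4).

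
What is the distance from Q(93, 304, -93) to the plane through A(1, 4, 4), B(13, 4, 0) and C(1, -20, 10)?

AB = (12, 0, -4) and AC = (0, -24, 6), so a normal is n = AB × AC = (-96, -72, -288).
n = (-96, -72, -288); n·P − (-1536) = -2496; |n| = 312; distance = 2496/312 = 8.

8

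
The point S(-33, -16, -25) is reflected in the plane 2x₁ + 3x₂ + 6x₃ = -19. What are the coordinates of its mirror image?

With n = (2, 3, 6), the signed offset is (n·S − (-19))/|n|² = -245/49 = -5.
S' = S − 2t·n = (-33, -16, -25) − (-10)·(2, 3, 6) = (-13, 14, 35).

(-13, 14, 35)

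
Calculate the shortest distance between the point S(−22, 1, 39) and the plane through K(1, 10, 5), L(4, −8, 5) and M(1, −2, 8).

11/√53

KL = (3, −18, 0) and KM = (0, −12, 3), so a normal is n = KL × KM = (−54, −9, −36).
d = |(-54)·(-22) + (-9)·1 + (-36)·39 − (-324)| / √(2916 + 81 + 1296) = |99| / (9√53) = 11/√53.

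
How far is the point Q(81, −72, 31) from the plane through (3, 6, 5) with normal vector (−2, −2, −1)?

The plane has equation n·(r − (3, 6, 5)) = 0, i.e. n·r = -23.
Then n·(81, −72, 31) − (−23) = −26.
|n| = √(4 + 4 + 1) = 3, so the distance is |-26|/3 = 26/3.

26/3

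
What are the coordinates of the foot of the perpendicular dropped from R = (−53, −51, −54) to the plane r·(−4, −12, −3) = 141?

n = (−4, −12, −3), |n|² = 169, and n·R − 141 = 845.
t = 845/169 = 5, so the foot is R − t·n = (−53, −51, −54) − 5·(−4, −12, −3) = (−33, 9, −39).

(-33, 9, -39)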